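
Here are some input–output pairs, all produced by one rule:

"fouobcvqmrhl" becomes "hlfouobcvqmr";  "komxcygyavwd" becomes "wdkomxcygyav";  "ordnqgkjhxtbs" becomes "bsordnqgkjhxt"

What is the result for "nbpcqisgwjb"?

In each case the input is transformed by: move the last 2 characters to the front (rotate right by 2).
On "nbpcqisgwjb" that produces "jbnbpcqisgw".

jbnbpcqisgw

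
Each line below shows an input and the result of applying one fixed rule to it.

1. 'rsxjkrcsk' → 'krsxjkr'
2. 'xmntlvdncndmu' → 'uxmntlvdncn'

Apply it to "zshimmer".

rzshim

What's happening: move the last character to the front, then delete the last 2 characters.
Starting from "zshimmer": after the first operation, "rzshimme"; after the second, "rzshim".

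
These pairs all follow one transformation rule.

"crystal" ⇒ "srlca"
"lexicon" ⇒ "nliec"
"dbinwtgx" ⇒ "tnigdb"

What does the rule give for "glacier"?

Looking at the pairs, the operation is to sort the characters into reverse alphabetical order, then delete the first 2 characters.
Applying both steps to "glacier": "rligeca", then "igeca".

igeca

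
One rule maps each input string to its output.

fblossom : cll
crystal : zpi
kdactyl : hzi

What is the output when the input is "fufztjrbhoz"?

The rule is to shift every letter 3 places backward in the alphabet (wrapping around), then keep one character in every 3, starting at position 1 (positions 1st, 4th, 7th, ...).
Applying both steps to "fufztjrbhoz": "crcwqgoyelw", then "cwol".

cwol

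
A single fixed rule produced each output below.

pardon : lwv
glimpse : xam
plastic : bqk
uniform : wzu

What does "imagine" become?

qvm

The rule is to shift every letter 8 places forward in the alphabet (wrapping around), then keep only the last 3 characters.
Working it through for "imagine": intermediate "quioqvm", final "qvm".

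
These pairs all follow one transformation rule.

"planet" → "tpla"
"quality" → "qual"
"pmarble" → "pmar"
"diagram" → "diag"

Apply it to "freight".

Looking at the pairs, the operation is to move the last 3 characters to the front (rotate right by 3), then keep only the last 4 characters.
On "freight": the first step gives "ghtfrei", and the second then gives "frei".

frei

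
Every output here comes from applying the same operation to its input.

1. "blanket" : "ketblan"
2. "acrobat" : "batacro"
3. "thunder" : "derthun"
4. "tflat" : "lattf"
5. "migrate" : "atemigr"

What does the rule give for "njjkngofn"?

ofnnjjkng

What's happening: move the last 3 characters to the front (rotate right by 3).
Doing the same to "njjkngofn": "ofnnjjkng".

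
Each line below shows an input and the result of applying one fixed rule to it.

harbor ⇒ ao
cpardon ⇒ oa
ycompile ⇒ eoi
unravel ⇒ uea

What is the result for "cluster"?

The pattern: take characters alternately from the front and the back (1st, last, 2nd, 2nd-last, ...), then keep only the vowels.
Doing the same to "cluster": "eu".
(Check on "unravel": → "ulnerva" → "uea" ✓)

eu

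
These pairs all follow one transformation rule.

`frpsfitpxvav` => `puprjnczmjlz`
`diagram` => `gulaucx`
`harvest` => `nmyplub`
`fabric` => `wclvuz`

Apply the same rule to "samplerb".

vlyfjgum

Looking at the pairs, the operation is to shift every letter 6 places backward in the alphabet (wrapping around), then reverse the string.
So "samplerb" becomes "vlyfjgum".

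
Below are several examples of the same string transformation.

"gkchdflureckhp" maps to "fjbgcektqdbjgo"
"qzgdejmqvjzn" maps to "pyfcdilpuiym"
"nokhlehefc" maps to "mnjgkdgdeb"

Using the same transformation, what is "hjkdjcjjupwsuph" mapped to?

gijcibiitovrtog

The rule is to shift every letter 1 place backward in the alphabet (wrapping around).
For "hjkdjcjjupwsuph" the result is "gijcibiitovrtog".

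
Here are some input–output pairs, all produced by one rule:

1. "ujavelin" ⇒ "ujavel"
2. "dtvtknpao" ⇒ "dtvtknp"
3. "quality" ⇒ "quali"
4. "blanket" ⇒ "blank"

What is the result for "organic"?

organ

Rule — delete the last 2 characters.
Applying that to "organic" gives "organ".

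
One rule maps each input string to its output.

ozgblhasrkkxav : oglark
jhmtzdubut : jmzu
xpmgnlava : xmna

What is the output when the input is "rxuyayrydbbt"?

ruard

Looking at the pairs, the operation is to keep every other character starting from the first (positions 1st, 3rd, 5th, ...), then delete the last character.
"rxuyayrydbbt" → "ruardb" → "ruard".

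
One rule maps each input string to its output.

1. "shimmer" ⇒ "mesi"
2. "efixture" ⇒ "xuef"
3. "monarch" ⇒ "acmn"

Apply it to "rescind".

In each case the input is transformed by: move the first 3 characters to the end (rotate left by 3), then keep every other character starting from the first (positions 1st, 3rd, 5th, ...).
"rescind" → "cindres" → "cnrs".

cnrs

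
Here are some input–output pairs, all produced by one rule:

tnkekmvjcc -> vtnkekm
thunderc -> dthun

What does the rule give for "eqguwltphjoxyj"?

oeqguwltphj

What's happening: delete the last 3 characters, then move the last character to the front.
Doing the same to "eqguwltphjoxyj": "oeqguwltphj".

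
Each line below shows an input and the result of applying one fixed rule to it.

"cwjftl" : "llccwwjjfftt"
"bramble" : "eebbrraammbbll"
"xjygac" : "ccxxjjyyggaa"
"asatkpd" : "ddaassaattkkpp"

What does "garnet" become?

Rule — double every character, then move the last 2 characters to the front (rotate right by 2).
On "garnet": the first step gives "ggaarrnneett", and the second then gives "ttggaarrnnee".

ttggaarrnnee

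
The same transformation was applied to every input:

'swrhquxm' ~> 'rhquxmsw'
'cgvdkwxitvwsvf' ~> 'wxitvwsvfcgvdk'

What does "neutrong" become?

utrongne

The pattern: swap the front and back halves of the string, then move the last 2 characters to the front (rotate right by 2).
For "neutrong", step one produces "rongneut"; step two turns that into "utrongne".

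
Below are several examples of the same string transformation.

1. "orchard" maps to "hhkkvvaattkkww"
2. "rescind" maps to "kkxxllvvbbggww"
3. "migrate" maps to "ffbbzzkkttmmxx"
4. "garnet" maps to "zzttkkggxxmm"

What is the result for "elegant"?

Each output is the input with this applied: shift every letter 7 places backward in the alphabet (wrapping around), then double every character.
"elegant" → "xexztgm" → "xxeexxzzttggmm".

xxeexxzzttggmm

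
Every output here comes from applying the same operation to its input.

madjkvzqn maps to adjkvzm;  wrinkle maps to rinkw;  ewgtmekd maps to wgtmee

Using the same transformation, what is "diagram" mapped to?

The transformation: delete the last 2 characters, then move the first character to the end.
Applying both steps to "diagram": "diagr", then "iagrd".

iagrd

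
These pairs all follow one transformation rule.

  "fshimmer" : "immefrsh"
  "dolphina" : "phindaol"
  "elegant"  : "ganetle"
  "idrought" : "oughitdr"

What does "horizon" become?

Rule — swap the first and last characters, then move the first 3 characters to the end (rotate left by 3).
"horizon" → "norizoh" → "izohnor".

izohnor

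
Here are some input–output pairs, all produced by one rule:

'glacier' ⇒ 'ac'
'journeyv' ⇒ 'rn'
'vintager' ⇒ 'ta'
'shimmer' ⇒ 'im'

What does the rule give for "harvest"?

rv

The transformation: delete the last 3 characters, then keep only the last 2 characters.
Working it through for "harvest": intermediate "harv", final "rv".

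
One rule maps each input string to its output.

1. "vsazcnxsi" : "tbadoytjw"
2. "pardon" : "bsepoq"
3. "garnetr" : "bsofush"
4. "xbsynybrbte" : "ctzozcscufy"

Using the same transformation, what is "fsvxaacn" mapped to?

In each case the input is transformed by: shift every letter 1 place forward in the alphabet (wrapping around), then move the first character to the end.
"fsvxaacn" → "gtwybbdo" → "twybbdog".

twybbdog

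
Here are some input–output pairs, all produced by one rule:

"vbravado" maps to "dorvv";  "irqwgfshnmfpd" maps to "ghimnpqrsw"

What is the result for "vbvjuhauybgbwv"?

bghjuuvvvwy

The pattern: sort the characters into alphabetical order, then delete the first 3 characters.
"vbvjuhauybgbwv" → "abbbghjuuvvvwy" → "bghjuuvvvwy".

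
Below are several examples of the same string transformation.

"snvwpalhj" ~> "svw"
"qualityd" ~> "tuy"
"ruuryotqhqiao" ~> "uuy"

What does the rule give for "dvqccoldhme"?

oqv

Each output is the input with this applied: sort the characters into alphabetical order, then keep only the last 3 characters.
So "dvqccoldhme" becomes "oqv".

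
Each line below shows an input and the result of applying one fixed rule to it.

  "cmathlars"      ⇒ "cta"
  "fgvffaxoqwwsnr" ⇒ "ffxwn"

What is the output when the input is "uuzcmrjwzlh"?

ucjl

The transformation: keep one character in every 3, starting at position 1 (positions 1st, 4th, 7th, ...).
For "uuzcmrjwzlh" the result is "ucjl".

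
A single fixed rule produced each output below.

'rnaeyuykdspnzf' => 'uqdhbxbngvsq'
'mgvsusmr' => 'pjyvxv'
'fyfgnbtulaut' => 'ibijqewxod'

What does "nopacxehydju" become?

qrsdfahkbg

What's happening: shift every letter 3 places forward in the alphabet (wrapping around), then delete the last 2 characters.
For "nopacxehydju", step one produces "qrsdfahkbgmx"; step two turns that into "qrsdfahkbg".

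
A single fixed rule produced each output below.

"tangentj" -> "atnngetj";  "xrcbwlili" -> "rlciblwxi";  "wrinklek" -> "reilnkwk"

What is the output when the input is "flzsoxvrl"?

lrzvsxofl

The pattern: take characters alternately from the front and the back (1st, last, 2nd, 2nd-last, ...), then move the first 2 characters to the end (rotate left by 2).
Doing the same to "flzsoxvrl": "lrzvsxofl".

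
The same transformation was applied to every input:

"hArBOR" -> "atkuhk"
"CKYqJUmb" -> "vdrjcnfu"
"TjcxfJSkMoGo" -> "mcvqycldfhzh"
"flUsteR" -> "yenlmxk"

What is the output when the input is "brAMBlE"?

Looking at the pairs, the operation is to shift every letter 7 places backward in the alphabet (wrapping around), then convert every letter to lowercase.
On "brAMBlE": the first step gives "ukTFUeX", and the second then gives "uktfuex".

uktfuex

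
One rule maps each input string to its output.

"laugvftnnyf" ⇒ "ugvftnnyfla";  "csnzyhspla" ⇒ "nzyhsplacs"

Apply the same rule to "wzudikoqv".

Rule — move the first 2 characters to the end (rotate left by 2).
On "wzudikoqv" that produces "udikoqvwz".

udikoqvwz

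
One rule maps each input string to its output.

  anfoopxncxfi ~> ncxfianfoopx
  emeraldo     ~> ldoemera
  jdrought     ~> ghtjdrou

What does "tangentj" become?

ntjtange

Looking at the pairs, the operation is to move the first character to the end, then swap the front and back halves of the string.
Starting from "tangentj": after the first operation, "angentjt"; after the second, "ntjtange".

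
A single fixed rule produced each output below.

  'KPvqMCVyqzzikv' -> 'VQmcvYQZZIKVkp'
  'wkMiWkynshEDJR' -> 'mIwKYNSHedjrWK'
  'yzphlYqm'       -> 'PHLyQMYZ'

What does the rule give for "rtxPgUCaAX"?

XpGucAaxRT

The rule is to move the first 2 characters to the end (rotate left by 2), then flip the case of every letter.
Starting from "rtxPgUCaAX": after the first operation, "xPgUCaAXrt"; after the second, "XpGucAaxRT".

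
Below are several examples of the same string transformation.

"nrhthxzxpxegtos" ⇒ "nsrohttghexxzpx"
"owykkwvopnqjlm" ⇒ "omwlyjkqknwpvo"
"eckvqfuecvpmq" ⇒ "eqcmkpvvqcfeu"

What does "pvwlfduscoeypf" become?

pfvpwylefodcus

Looking at the pairs, the operation is to take characters alternately from the front and the back (1st, last, 2nd, 2nd-last, ...).
Applying that to "pvwlfduscoeypf" gives "pfvpwylefodcus".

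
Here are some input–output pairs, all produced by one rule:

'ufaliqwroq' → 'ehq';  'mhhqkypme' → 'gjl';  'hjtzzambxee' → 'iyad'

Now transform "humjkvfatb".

tjz

In each case the input is transformed by: keep one character in every 3, starting at position 2 (positions 2nd, 5th, 8th, ...), then shift every letter 1 place backward in the alphabet (wrapping around).
On "humjkvfatb" that produces "tjz".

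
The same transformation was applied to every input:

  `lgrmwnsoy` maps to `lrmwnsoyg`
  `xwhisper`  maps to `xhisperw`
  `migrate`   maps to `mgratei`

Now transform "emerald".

Looking at the pairs, the operation is to move the first character to the end, then swap the first and last characters.
For "emerald", step one produces "meralde"; step two turns that into "eeraldm".

eeraldm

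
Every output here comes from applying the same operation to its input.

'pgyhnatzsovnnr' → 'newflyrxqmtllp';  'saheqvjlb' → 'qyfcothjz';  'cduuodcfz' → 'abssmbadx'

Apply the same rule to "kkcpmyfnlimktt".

iiankwdljgkirr

In each case the input is transformed by: shift every letter 2 places backward in the alphabet (wrapping around).
So "kkcpmyfnlimktt" becomes "iiankwdljgkirr".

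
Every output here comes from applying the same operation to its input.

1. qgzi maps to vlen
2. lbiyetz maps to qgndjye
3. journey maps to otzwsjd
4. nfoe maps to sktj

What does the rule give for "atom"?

Looking at the pairs, the operation is to shift every letter 5 places forward in the alphabet (wrapping around).
On "atom" that produces "fytr".

fytr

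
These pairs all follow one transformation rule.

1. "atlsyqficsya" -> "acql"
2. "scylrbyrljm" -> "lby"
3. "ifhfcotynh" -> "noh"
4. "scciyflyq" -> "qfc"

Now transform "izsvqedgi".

ies

The pattern: keep one character in every 3, starting at position 3 (positions 3rd, 6th, 9th, ...), then reverse the string.
Applying both steps to "izsvqedgi": "sei", then "ies".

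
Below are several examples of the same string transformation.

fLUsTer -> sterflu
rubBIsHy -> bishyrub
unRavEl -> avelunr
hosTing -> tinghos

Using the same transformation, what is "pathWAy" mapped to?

hwaypat

The rule is to move the first 3 characters to the end (rotate left by 3), then convert every letter to lowercase.
"pathWAy" → "hWAypat" → "hwaypat".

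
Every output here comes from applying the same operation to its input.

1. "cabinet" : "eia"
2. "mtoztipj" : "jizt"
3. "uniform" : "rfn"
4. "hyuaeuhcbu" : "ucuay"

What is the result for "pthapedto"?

The pattern: keep every other character starting from the second (positions 2nd, 4th, 6th, ...), then reverse the string.
For "pthapedto", step one produces "taet"; step two turns that into "teat".

teat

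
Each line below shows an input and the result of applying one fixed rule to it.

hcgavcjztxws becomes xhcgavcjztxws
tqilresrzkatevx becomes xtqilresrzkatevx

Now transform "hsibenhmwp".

Rule — prepend "x".
Applying that to "hsibenhmwp" gives "xhsibenhmwp".

xhsibenhmwp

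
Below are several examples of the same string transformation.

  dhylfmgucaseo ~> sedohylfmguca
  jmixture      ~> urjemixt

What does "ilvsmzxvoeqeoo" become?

eoiolvsmzxvoeq

In each case the input is transformed by: swap the first and last characters, then move the last 3 characters to the front (rotate right by 3).
"ilvsmzxvoeqeoo" → "olvsmzxvoeqeoi" → "eoiolvsmzxvoeq".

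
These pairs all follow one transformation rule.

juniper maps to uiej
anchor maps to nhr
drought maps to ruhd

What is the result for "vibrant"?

The pattern: move the first character to the end, then keep every other character starting from the first (positions 1st, 3rd, 5th, ...).
Working it through for "vibrant": intermediate "ibrantv", final "irnv".

irnv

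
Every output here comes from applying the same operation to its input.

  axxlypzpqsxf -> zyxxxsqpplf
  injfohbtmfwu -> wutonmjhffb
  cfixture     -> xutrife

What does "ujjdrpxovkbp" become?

In each case the input is transformed by: delete the first character, then sort the characters into reverse alphabetical order.
Starting from "ujjdrpxovkbp": after the first operation, "jjdrpxovkbp"; after the second, "xvrppokjjdb".

xvrppokjjdb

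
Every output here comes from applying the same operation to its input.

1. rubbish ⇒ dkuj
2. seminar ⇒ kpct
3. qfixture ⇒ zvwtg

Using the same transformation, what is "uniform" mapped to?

Each output is the input with this applied: delete the first 3 characters, then shift every letter 2 places forward in the alphabet (wrapping around).
Working it through for "uniform": intermediate "form", final "hqto".

hqto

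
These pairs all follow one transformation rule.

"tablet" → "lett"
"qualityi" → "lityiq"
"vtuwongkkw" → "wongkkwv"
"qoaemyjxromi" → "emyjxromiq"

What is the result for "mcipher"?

The pattern: move the first character to the end, then delete the first 2 characters.
For "mcipher", step one produces "cipherm"; step two turns that into "pherm".

pherm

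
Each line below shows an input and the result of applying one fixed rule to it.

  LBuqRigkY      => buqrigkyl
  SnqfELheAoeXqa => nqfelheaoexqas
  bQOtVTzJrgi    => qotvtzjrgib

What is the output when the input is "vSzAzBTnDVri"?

The transformation: move the first character to the end, then convert every letter to lowercase.
Applying that to "vSzAzBTnDVri" gives "szazbtndvriv".

szazbtndvriv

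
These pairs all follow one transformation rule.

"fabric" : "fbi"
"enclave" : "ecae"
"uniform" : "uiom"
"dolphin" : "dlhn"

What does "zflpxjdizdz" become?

zlxdzz

In each case the input is transformed by: keep every other character starting from the first (positions 1st, 3rd, 5th, ...).
Applying that to "zflpxjdizdz" gives "zlxdzz".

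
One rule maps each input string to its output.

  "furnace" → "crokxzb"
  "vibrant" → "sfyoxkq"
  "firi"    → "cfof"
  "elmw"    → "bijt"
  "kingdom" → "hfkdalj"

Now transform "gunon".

drklk

The rule is to shift every letter 3 places backward in the alphabet (wrapping around).
On "gunon" that produces "drklk".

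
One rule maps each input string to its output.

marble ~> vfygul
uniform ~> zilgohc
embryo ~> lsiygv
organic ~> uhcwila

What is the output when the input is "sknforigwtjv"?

Looking at the pairs, the operation is to move the first 3 characters to the end (rotate left by 3), then shift every letter 6 places backward in the alphabet (wrapping around).
On "sknforigwtjv": the first step gives "forigwtjvskn", and the second then gives "zilcaqndpmeh".

zilcaqndpmeh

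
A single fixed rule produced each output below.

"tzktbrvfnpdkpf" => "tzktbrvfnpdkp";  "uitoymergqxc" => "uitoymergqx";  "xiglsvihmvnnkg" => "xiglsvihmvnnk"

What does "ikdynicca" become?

ikdynicc

The transformation: delete the last character.
Doing the same to "ikdynicca": "ikdynicc".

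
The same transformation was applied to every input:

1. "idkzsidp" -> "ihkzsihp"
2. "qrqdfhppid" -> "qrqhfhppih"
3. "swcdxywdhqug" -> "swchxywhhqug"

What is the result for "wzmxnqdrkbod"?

wzmxnqhrkboh

What's happening: replace every "d" with "h".
"wzmxnqdrkbod" → "wzmxnqhrkboh".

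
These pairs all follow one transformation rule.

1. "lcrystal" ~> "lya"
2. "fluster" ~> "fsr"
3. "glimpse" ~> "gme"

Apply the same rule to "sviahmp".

sap

Looking at the pairs, the operation is to keep one character in every 3, starting at position 1 (positions 1st, 4th, 7th, ...).
So "sviahmp" becomes "sap".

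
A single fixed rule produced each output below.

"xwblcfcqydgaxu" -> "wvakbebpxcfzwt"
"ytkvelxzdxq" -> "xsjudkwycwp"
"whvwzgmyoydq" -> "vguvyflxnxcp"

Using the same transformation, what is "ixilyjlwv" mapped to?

What's happening: shift every letter 1 place backward in the alphabet (wrapping around).
Doing the same to "ixilyjlwv": "hwhkxikvu".

hwhkxikvu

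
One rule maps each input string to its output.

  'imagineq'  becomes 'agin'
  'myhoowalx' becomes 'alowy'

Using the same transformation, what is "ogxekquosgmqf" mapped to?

Rule — sort the characters into alphabetical order, then keep every other character starting from the first (positions 1st, 3rd, 5th, ...).
Starting from "ogxekquosgmqf": after the first operation, "efggkmooqqsux"; after the second, "egkoqsx".

egkoqsx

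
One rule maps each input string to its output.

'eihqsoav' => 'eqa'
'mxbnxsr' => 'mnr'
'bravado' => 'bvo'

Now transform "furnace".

Rule — keep one character in every 3, starting at position 1 (positions 1st, 4th, 7th, ...).
Applying that to "furnace" gives "fne".

fne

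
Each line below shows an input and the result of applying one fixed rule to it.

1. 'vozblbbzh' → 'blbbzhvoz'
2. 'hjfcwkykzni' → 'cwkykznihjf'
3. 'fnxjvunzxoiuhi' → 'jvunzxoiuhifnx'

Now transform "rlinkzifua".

nkzifuarli

Looking at the pairs, the operation is to move the first 3 characters to the end (rotate left by 3).
On "rlinkzifua" that produces "nkzifuarli".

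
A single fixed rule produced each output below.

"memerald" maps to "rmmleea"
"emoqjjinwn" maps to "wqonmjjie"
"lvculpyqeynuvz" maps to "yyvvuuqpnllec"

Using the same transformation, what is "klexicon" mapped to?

xolkiec

The transformation: delete the last character, then sort the characters into reverse alphabetical order.
For "klexicon", step one produces "klexico"; step two turns that into "xolkiec".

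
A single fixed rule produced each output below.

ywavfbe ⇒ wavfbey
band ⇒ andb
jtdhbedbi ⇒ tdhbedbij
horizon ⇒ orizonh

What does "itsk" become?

tski

Rule — move the first character to the end.
"itsk" → "tski".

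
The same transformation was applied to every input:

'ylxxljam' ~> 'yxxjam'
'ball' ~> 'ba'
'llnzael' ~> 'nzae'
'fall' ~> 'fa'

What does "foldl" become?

fod

Looking at the pairs, the operation is to remove every "l".
Applying that to "foldl" gives "fod".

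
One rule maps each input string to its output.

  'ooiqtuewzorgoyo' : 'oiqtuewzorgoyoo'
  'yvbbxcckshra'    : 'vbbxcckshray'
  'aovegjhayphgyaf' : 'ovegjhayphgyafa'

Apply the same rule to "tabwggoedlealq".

Rule — move the first character to the end.
On "tabwggoedlealq" that produces "abwggoedlealqt".

abwggoedlealqt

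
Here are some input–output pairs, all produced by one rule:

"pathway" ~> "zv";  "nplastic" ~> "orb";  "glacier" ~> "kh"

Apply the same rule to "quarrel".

The rule is to shift every letter 1 place backward in the alphabet (wrapping around), then keep one character in every 3, starting at position 2 (positions 2nd, 5th, 8th, ...).
"quarrel" → "ptzqqdk" → "tq".

tq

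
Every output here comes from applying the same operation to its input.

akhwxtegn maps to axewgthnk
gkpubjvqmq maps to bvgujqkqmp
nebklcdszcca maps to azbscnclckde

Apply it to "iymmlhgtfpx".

Rule — sort the characters into alphabetical order, then take characters alternately from the front and the back (1st, last, 2nd, 2nd-last, ...).
Applying both steps to "iymmlhgtfpx": "fghilmmptxy", then "fygxhtiplmm".

fygxhtiplmm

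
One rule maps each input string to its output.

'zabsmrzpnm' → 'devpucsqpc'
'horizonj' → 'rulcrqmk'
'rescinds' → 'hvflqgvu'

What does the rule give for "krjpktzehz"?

umsnwchkcn

The rule is to move the first character to the end, then shift every letter 3 places forward in the alphabet (wrapping around).
Starting from "krjpktzehz": after the first operation, "rjpktzehzk"; after the second, "umsnwchkcn".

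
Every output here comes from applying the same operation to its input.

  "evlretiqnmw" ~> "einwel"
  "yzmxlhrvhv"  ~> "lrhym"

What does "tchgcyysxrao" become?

Rule — keep every other character starting from the first (positions 1st, 3rd, 5th, ...), then move the first 2 characters to the end (rotate left by 2).
"tchgcyysxrao" → "thcyxa" → "cyxath".

cyxath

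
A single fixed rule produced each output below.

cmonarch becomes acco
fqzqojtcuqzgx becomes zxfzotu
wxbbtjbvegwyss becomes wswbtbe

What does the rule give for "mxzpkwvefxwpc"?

wcmzkvf

What's happening: keep every other character starting from the first (positions 1st, 3rd, 5th, ...), then move the last 2 characters to the front (rotate right by 2).
Working it through for "mxzpkwvefxwpc": intermediate "mzkvfwc", final "wcmzkvf".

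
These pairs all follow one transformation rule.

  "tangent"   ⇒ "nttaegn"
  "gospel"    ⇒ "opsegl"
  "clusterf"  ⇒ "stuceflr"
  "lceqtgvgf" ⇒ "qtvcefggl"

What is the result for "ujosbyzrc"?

uyzbcjors

The pattern: sort the characters into alphabetical order, then move the last 3 characters to the front (rotate right by 3).
On "ujosbyzrc" that produces "uyzbcjors".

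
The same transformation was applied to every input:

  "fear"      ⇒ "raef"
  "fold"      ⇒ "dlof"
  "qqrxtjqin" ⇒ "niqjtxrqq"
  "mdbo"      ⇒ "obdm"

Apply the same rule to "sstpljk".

kjlptss

Looking at the pairs, the operation is to reverse the string.
On "sstpljk" that produces "kjlptss".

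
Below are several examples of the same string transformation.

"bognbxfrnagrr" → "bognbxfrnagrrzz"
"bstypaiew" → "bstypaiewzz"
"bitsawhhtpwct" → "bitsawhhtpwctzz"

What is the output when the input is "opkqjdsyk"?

opkqjdsykzz

The pattern: append "zz".
For "opkqjdsyk" the result is "opkqjdsykzz".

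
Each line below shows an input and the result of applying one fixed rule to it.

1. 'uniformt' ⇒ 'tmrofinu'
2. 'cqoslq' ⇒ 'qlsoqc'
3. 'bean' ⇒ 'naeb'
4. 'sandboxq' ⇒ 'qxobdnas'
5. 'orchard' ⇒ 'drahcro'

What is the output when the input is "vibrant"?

The transformation: reverse the string.
Applying that to "vibrant" gives "tnarbiv".

tnarbiv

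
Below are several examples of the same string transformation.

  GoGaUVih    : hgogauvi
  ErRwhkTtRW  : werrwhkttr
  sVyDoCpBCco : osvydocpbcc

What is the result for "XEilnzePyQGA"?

axeilnzepyqg

The rule is to move the last character to the front, then convert every letter to lowercase.
On "XEilnzePyQGA" that produces "axeilnzepyqg".
(Check on "GoGaUVih": → "hGoGaUVi" → "hgogauvi" ✓)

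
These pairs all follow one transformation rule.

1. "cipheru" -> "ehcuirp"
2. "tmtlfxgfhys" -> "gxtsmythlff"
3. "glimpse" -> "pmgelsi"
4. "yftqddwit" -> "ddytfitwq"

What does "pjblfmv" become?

The pattern: take characters alternately from the front and the back (1st, last, 2nd, 2nd-last, ...), then move the last 2 characters to the front (rotate right by 2).
On "pjblfmv": the first step gives "pvjmbfl", and the second then gives "flpvjmb".
(Check on "glimpse": → "gelsipm" → "pmgelsi" ✓)

flpvjmb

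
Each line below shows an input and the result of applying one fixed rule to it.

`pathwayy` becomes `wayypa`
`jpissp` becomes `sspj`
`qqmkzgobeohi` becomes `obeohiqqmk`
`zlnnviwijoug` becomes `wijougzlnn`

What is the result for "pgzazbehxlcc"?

ehxlccpgza

The rule is to swap the front and back halves of the string, then delete the last 2 characters.
For "pgzazbehxlcc", step one produces "ehxlccpgzazb"; step two turns that into "ehxlccpgza".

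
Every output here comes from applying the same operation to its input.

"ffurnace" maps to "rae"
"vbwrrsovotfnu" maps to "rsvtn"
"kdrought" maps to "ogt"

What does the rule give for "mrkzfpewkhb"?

Rule — delete the first 3 characters, then keep every other character starting from the first (positions 1st, 3rd, 5th, ...).
For "mrkzfpewkhb" the result is "zpwh".

zpwh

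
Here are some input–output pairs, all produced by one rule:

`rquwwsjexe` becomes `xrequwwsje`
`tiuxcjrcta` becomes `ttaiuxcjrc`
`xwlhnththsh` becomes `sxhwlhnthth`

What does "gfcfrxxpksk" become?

The rule is to swap the first and last characters, then move the last 2 characters to the front (rotate right by 2).
"gfcfrxxpksk" → "kfcfrxxpksg" → "sgkfcfrxxpk".
(Check on "xwlhnththsh": → "hwlhnththsx" → "sxhwlhnthth" ✓)

sgkfcfrxxpk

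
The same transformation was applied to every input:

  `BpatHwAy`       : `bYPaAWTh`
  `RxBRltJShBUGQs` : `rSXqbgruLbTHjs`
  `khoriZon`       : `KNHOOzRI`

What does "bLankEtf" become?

The rule is to flip the case of every letter, then take characters alternately from the front and the back (1st, last, 2nd, 2nd-last, ...).
Starting from "bLankEtf": after the first operation, "BlANKeTF"; after the second, "BFlTAeNK".

BFlTAeNK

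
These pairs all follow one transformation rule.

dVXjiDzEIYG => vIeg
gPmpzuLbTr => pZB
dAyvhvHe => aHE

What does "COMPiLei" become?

oII

The pattern: keep one character in every 3, starting at position 2 (positions 2nd, 5th, 8th, ...), then flip the case of every letter.
Starting from "COMPiLei": after the first operation, "Oii"; after the second, "oII".
(Check on "dAyvhvHe": → "Ahe" → "aHE" ✓)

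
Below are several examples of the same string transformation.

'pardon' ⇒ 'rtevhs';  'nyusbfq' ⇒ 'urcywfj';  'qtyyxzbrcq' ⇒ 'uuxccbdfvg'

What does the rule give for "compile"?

igsqtmp

Looking at the pairs, the operation is to move the last character to the front, then shift every letter 4 places forward in the alphabet (wrapping around).
"compile" → "ecompil" → "igsqtmp".
(Check on "pardon": → "npardo" → "rtevhs" ✓)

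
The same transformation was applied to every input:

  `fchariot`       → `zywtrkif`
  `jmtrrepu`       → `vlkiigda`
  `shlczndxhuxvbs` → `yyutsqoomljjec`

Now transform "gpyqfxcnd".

Looking at the pairs, the operation is to shift every letter 9 places backward in the alphabet (wrapping around), then sort the characters into reverse alphabetical order.
Applying both steps to "gpyqfxcnd": "xgphwoteu", then "xwutpohge".

xwutpohge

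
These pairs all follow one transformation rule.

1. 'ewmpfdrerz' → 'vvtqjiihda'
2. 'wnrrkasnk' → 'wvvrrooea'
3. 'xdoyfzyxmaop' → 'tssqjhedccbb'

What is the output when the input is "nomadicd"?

The transformation: shift every letter 4 places forward in the alphabet (wrapping around), then sort the characters into reverse alphabetical order.
On "nomadicd" that produces "srqmhhge".

srqmhhge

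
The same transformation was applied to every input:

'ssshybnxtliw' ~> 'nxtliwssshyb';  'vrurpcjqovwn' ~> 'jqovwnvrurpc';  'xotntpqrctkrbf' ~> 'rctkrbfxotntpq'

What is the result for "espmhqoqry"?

What's happening: swap the front and back halves of the string.
"espmhqoqry" → "qoqryespmh".

qoqryespmh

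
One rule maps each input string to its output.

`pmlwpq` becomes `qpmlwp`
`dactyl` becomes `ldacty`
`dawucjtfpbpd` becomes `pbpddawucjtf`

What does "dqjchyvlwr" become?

lwrdqjchyv

Each output is the input with this applied: swap the front and back halves of the string, then move the first 2 characters to the end (rotate left by 2).
Working it through for "dqjchyvlwr": intermediate "yvlwrdqjch", final "lwrdqjchyv".
(Check on "pmlwpq": → "wpqpml" → "qpmlwp" ✓)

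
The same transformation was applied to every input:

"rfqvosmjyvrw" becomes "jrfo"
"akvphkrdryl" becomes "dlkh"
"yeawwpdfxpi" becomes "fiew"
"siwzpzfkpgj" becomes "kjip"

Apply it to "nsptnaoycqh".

In each case the input is transformed by: keep one character in every 3, starting at position 2 (positions 2nd, 5th, 8th, ...), then move the last 2 characters to the front (rotate right by 2).
On "nsptnaoycqh": the first step gives "snyh", and the second then gives "yhsn".

yhsn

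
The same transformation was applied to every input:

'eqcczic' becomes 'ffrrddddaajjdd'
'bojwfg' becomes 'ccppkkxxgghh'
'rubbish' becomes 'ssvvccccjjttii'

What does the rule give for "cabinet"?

In each case the input is transformed by: shift every letter 1 place forward in the alphabet (wrapping around), then double every character.
Working it through for "cabinet": intermediate "dbcjofu", final "ddbbccjjooffuu".

ddbbccjjooffuu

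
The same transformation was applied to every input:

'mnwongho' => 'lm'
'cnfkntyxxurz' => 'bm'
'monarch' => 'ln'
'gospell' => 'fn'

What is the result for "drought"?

The transformation: shift every letter 1 place backward in the alphabet (wrapping around), then keep only the first 2 characters.
For "drought", step one produces "cqntfgs"; step two turns that into "cq".

cq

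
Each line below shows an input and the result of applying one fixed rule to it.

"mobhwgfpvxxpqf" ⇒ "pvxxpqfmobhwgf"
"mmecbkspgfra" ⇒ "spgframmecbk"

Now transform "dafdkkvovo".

kvovodafdk

Rule — swap the front and back halves of the string.
On "dafdkkvovo" that produces "kvovodafdk".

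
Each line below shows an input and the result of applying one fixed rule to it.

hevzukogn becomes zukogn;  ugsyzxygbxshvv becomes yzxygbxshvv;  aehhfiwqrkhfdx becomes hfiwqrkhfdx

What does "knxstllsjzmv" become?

stllsjzmv

Each output is the input with this applied: delete the first 3 characters.
For "knxstllsjzmv" the result is "stllsjzmv".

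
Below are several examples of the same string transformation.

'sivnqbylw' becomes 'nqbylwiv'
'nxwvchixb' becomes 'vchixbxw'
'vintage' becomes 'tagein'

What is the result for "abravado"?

What's happening: delete the first character, then move the first 2 characters to the end (rotate left by 2).
"abravado" → "bravado" → "avadobr".

avadobr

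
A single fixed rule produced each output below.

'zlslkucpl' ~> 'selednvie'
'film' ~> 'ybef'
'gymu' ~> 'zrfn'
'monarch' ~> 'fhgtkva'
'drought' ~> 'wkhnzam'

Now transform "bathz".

In each case the input is transformed by: shift every letter 7 places backward in the alphabet (wrapping around).
So "bathz" becomes "utmas".

utmas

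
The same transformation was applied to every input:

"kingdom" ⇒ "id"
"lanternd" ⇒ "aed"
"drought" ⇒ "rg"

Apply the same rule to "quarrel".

ur

What's happening: keep one character in every 3, starting at position 2 (positions 2nd, 5th, 8th, ...).
For "quarrel" the result is "ur".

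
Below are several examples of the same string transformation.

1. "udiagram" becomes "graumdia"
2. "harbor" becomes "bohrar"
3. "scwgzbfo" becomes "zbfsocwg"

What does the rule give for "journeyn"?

In each case the input is transformed by: swap the first and last characters, then swap the front and back halves of the string.
Working it through for "journeyn": intermediate "nourneyj", final "neyjnour".

neyjnour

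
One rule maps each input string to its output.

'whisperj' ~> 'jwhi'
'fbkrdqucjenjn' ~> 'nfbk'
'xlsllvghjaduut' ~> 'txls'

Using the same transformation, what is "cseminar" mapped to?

rcse

In each case the input is transformed by: move the first 3 characters to the end (rotate left by 3), then keep only the last 4 characters.
On "cseminar" that produces "rcse".
(Check on "xlsllvghjaduut": → "llvghjaduutxls" → "txls" ✓)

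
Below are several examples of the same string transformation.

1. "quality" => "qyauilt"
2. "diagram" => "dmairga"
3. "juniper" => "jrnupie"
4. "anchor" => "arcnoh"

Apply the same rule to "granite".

gearint

The rule is to move the last character to the front, then swap each adjacent pair of characters (1↔2, 3↔4, ...).
Starting from "granite": after the first operation, "egranit"; after the second, "gearint".
(Check on "anchor": → "rancho" → "arcnoh" ✓)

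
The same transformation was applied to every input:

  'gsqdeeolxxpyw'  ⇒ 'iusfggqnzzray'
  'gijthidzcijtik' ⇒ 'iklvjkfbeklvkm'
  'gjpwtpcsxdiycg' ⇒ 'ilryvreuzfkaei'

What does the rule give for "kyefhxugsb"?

maghjzwiud

Rule — shift every letter 2 places forward in the alphabet (wrapping around).
So "kyefhxugsb" becomes "maghjzwiud".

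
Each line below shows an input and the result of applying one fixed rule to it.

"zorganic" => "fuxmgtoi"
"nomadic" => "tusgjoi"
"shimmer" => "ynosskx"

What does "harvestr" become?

In each case the input is transformed by: shift every letter 6 places forward in the alphabet (wrapping around).
So "harvestr" becomes "ngxbkyzx".

ngxbkyzx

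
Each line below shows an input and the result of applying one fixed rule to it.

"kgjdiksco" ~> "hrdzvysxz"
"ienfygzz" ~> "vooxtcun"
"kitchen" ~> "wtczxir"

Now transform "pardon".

Looking at the pairs, the operation is to shift every letter 11 places backward in the alphabet (wrapping around), then move the last 3 characters to the front (rotate right by 3).
On "pardon": the first step gives "epgsdc", and the second then gives "sdcepg".
(Check on "ienfygzz": → "xtcunvoo" → "vooxtcun" ✓)

sdcepg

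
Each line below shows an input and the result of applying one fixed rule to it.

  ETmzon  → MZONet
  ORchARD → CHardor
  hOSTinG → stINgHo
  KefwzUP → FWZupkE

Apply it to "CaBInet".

The transformation: move the first 2 characters to the end (rotate left by 2), then flip the case of every letter.
Applying both steps to "CaBInet": "BInetCa", then "biNETcA".
(Check on "hOSTinG": → "STinGhO" → "stINgHo" ✓)

biNETcA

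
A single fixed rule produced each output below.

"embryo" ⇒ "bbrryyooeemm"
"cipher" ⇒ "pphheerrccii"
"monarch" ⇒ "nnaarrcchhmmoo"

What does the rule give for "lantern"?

nntteerrnnllaa

The pattern: move the first 2 characters to the end (rotate left by 2), then double every character.
Working it through for "lantern": intermediate "nternla", final "nntteerrnnllaa".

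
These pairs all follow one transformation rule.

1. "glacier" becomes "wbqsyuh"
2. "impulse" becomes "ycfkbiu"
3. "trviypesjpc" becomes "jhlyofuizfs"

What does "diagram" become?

tyqwhqc

In each case the input is transformed by: shift every letter 10 places backward in the alphabet (wrapping around).
Doing the same to "diagram": "tyqwhqc".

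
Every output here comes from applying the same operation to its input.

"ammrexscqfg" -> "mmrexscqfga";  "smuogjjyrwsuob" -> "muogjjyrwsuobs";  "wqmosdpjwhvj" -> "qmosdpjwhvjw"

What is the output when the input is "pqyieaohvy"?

qyieaohvyp

Looking at the pairs, the operation is to move the first character to the end.
On "pqyieaohvy" that produces "qyieaohvyp".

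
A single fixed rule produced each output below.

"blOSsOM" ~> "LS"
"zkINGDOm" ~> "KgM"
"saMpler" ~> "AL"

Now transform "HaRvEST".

The transformation: flip the case of every letter, then keep one character in every 3, starting at position 2 (positions 2nd, 5th, 8th, ...).
Starting from "HaRvEST": after the first operation, "hArVest"; after the second, "Ae".

Ae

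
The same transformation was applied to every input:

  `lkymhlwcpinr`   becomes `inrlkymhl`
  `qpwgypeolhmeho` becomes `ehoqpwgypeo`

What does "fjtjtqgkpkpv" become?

The transformation: move the last 3 characters to the front (rotate right by 3), then delete the last 3 characters.
On "fjtjtqgkpkpv": the first step gives "kpvfjtjtqgkp", and the second then gives "kpvfjtjtq".

kpvfjtjtq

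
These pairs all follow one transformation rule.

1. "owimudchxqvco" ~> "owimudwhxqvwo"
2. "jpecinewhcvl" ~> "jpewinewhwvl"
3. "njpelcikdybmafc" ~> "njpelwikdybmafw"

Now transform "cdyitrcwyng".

wdyitrwwyng

The rule is to replace every "c" with "w".
Applying that to "cdyitrcwyng" gives "wdyitrwwyng".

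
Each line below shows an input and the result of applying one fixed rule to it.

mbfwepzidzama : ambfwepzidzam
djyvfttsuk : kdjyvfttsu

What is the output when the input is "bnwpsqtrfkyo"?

Rule — move the last character to the front.
So "bnwpsqtrfkyo" becomes "obnwpsqtrfky".

obnwpsqtrfky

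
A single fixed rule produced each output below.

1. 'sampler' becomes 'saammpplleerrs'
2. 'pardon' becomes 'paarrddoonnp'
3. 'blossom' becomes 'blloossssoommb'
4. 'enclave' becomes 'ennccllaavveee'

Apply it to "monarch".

moonnaarrcchhm

What's happening: double every character, then move the first character to the end.
On "monarch": the first step gives "mmoonnaarrcchh", and the second then gives "moonnaarrcchhm".
(Check on "sampler": → "ssaammpplleerr" → "saammpplleerrs" ✓)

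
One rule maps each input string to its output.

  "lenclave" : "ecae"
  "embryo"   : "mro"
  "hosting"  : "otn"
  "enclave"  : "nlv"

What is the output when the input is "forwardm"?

Rule — keep every other character starting from the second (positions 2nd, 4th, 6th, ...).
"forwardm" → "owrm".

owrm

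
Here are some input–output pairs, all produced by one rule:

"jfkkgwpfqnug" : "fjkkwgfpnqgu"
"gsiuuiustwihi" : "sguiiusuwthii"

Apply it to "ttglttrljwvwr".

Each output is the input with this applied: swap each adjacent pair of characters (1↔2, 3↔4, ...).
For "ttglttrljwvwr" the result is "ttlgttlrwjwvr".

ttlgttlrwjwvr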